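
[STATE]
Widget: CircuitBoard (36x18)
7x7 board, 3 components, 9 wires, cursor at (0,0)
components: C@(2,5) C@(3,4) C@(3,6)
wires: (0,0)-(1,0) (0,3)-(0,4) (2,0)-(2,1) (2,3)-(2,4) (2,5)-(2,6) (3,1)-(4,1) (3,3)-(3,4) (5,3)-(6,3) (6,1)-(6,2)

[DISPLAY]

   0 1 2 3 4 5 6                    
0  [.]          · ─ ·               
    │                               
1   ·                               
                                    
2   · ─ ·       · ─ ·   C ─ ·       
                                    
3       ·       · ─ C       C       
        │                           
4       ·                           
                                    
5               ·                   
                │                   
6       · ─ ·   ·                   
Cursor: (0,0)                       
                                    
                                    
                                    


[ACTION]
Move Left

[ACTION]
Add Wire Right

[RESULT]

   0 1 2 3 4 5 6                    
0  [.]─ ·       · ─ ·               
    │                               
1   ·                               
                                    
2   · ─ ·       · ─ ·   C ─ ·       
                                    
3       ·       · ─ C       C       
        │                           
4       ·                           
                                    
5               ·                   
                │                   
6       · ─ ·   ·                   
Cursor: (0,0)                       
                                    
                                    
                                    


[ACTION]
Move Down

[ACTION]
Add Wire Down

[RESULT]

   0 1 2 3 4 5 6                    
0   · ─ ·       · ─ ·               
    │                               
1  [.]                              
    │                               
2   · ─ ·       · ─ ·   C ─ ·       
                                    
3       ·       · ─ C       C       
        │                           
4       ·                           
                                    
5               ·                   
                │                   
6       · ─ ·   ·                   
Cursor: (1,0)                       
                                    
                                    
                                    


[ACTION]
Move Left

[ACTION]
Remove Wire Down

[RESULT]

   0 1 2 3 4 5 6                    
0   · ─ ·       · ─ ·               
    │                               
1  [.]                              
                                    
2   · ─ ·       · ─ ·   C ─ ·       
                                    
3       ·       · ─ C       C       
        │                           
4       ·                           
                                    
5               ·                   
                │                   
6       · ─ ·   ·                   
Cursor: (1,0)                       
                                    
                                    
                                    


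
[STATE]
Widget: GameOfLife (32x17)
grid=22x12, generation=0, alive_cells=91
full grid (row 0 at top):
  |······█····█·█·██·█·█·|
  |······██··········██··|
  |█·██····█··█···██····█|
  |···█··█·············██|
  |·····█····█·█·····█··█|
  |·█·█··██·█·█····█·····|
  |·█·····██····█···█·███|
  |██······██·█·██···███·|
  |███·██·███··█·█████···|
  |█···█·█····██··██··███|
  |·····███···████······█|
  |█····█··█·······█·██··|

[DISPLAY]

Gen: 0                          
······█····█·█·██·█·█·          
······██··········██··          
█·██····█··█···██····█          
···█··█·············██          
·····█····█·█·····█··█          
·█·█··██·█·█····█·····          
·█·····██····█···█·███          
██······██·█·██···███·          
███·██·███··█·█████···          
█···█·█····██··██··███          
·····███···████······█          
█····█··█·······█·██··          
                                
                                
                                
                                


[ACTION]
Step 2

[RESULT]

Gen: 2                          
······██·········██···          
·····█···········█··█·          
··█·████··········█··█          
·█····█···██·······█··          
·██·██·███········█···          
·███···███··██···███·█          
·····██··█··██···█···█          
··███···············██          
··█···██·██········█·█          
··█····██·█·······██·█          
···████····█·██··██··█          
······█·····███··█····          
                                
                                
                                
                                


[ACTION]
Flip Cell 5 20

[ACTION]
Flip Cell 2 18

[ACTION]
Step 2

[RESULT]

Gen: 4                          
·················██···          
·····█···········███··          
······················          
····██····██··········          
███·█····█··██····█·█·          
███·······█·····██··█·          
·█···███····██····█··█          
···██······█······█·█·          
·█··███···········██·█          
·██·█···█··█·····█···█          
······██··████··██·██·          
···██·█······█···███··          
                                
                                
                                
                                


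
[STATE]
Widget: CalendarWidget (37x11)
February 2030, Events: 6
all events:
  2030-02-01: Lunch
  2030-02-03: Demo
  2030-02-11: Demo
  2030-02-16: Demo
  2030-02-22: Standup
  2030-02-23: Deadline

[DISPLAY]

            February 2030            
Mo Tu We Th Fr Sa Su                 
             1*  2  3*               
 4  5  6  7  8  9 10                 
11* 12 13 14 15 16* 17               
18 19 20 21 22* 23* 24               
25 26 27 28                          
                                     
                                     
                                     
                                     


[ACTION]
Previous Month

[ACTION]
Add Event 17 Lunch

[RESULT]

             January 2030            
Mo Tu We Th Fr Sa Su                 
    1  2  3  4  5  6                 
 7  8  9 10 11 12 13                 
14 15 16 17* 18 19 20                
21 22 23 24 25 26 27                 
28 29 30 31                          
                                     
                                     
                                     
                                     


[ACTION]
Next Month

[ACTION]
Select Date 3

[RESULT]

            February 2030            
Mo Tu We Th Fr Sa Su                 
             1*  2 [ 3]              
 4  5  6  7  8  9 10                 
11* 12 13 14 15 16* 17               
18 19 20 21 22* 23* 24               
25 26 27 28                          
                                     
                                     
                                     
                                     


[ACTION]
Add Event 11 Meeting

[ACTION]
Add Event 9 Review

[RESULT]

            February 2030            
Mo Tu We Th Fr Sa Su                 
             1*  2 [ 3]              
 4  5  6  7  8  9* 10                
11* 12 13 14 15 16* 17               
18 19 20 21 22* 23* 24               
25 26 27 28                          
                                     
                                     
                                     
                                     


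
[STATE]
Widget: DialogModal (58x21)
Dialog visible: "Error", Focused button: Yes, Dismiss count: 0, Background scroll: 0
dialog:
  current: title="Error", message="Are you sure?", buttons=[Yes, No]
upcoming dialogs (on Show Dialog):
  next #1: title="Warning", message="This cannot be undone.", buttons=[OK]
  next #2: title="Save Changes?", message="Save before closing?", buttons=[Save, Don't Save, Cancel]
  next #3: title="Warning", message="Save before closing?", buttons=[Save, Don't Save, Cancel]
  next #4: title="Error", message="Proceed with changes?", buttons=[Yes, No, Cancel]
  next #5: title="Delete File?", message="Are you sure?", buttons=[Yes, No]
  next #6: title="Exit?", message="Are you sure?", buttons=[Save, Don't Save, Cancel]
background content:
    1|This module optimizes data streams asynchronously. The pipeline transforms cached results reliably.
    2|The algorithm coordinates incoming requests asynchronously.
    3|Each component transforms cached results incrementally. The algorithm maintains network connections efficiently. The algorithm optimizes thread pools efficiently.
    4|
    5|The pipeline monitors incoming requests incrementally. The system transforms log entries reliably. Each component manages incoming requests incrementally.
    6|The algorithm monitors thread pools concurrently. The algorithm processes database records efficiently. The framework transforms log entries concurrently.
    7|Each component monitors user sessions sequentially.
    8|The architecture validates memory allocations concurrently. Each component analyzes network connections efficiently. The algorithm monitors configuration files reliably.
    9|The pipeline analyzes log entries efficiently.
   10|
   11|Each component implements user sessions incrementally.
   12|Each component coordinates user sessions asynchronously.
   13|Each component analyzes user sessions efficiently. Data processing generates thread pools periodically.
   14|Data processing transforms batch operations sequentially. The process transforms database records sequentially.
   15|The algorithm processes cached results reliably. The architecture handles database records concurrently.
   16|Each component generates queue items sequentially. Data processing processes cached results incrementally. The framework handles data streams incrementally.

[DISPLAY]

This module optimizes data streams asynchronously. The pip
The algorithm coordinates incoming requests asynchronously
Each component transforms cached results incrementally. Th
                                                          
The pipeline monitors incoming requests incrementally. The
The algorithm monitors thread pools concurrently. The algo
Each component monitors user sessions sequentially.       
The architecture validates memory allocations concurrently
The pipeline analyze┌───────────────┐iciently.            
                    │     Error     │                     
Each component imple│ Are you sure? │ns incrementally.    
Each component coord│   [Yes]  No   │ons asynchronously.  
Each component analy└───────────────┘ efficiently. Data pr
Data processing transforms batch operations sequentially. 
The algorithm processes cached results reliably. The archi
Each component generates queue items sequentially. Data pr
                                                          
                                                          
                                                          
                                                          
                                                          


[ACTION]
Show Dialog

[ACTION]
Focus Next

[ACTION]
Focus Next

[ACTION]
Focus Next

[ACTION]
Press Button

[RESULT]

This module optimizes data streams asynchronously. The pip
The algorithm coordinates incoming requests asynchronously
Each component transforms cached results incrementally. Th
                                                          
The pipeline monitors incoming requests incrementally. The
The algorithm monitors thread pools concurrently. The algo
Each component monitors user sessions sequentially.       
The architecture validates memory allocations concurrently
The pipeline analyzes log entries efficiently.            
                                                          
Each component implements user sessions incrementally.    
Each component coordinates user sessions asynchronously.  
Each component analyzes user sessions efficiently. Data pr
Data processing transforms batch operations sequentially. 
The algorithm processes cached results reliably. The archi
Each component generates queue items sequentially. Data pr
                                                          
                                                          
                                                          
                                                          
                                                          


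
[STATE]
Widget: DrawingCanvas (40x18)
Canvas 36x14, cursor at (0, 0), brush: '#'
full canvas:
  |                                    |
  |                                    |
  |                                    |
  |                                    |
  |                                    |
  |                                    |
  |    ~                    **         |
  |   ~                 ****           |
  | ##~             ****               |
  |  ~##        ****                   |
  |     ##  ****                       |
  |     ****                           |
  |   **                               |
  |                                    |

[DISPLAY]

+                                       
                                        
                                        
                                        
                                        
                                        
    ~                    **             
   ~                 ****               
 ##~             ****                   
  ~##        ****                       
     ##  ****                           
     ****                               
   **                                   
                                        
                                        
                                        
                                        
                                        


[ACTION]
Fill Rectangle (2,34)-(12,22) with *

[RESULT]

+                                       
                                        
                      *************     
                      *************     
                      *************     
                      *************     
    ~                 *************     
   ~                 **************     
 ##~             **** *************     
  ~##        ****     *************     
     ##  ****         *************     
     ****             *************     
   **                 *************     
                                        
                                        
                                        
                                        
                                        


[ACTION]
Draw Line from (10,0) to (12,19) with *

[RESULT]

+                                       
                                        
                      *************     
                      *************     
                      *************     
                      *************     
    ~                 *************     
   ~                 **************     
 ##~             **** *************     
  ~##        ****     *************     
*****##  ****         *************     
     **********       *************     
   **          *****  *************     
                                        
                                        
                                        
                                        
                                        


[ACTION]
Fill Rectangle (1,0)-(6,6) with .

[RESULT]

+                                       
.......                                 
.......               *************     
.......               *************     
.......               *************     
.......               *************     
.......               *************     
   ~                 **************     
 ##~             **** *************     
  ~##        ****     *************     
*****##  ****         *************     
     **********       *************     
   **          *****  *************     
                                        
                                        
                                        
                                        
                                        


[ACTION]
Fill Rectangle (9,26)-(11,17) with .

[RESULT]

+                                       
.......                                 
.......               *************     
.......               *************     
.......               *************     
.......               *************     
.......               *************     
   ~                 **************     
 ##~             **** *************     
  ~##        ****..........********     
*****##  ****    ..........********     
     **********  ..........********     
   **          *****  *************     
                                        
                                        
                                        
                                        
                                        


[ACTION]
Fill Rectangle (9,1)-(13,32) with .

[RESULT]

+                                       
.......                                 
.......               *************     
.......               *************     
.......               *************     
.......               *************     
.......               *************     
   ~                 **************     
 ##~             **** *************     
 ................................**     
*................................**     
 ................................**     
 ................................**     
 ................................       
                                        
                                        
                                        
                                        


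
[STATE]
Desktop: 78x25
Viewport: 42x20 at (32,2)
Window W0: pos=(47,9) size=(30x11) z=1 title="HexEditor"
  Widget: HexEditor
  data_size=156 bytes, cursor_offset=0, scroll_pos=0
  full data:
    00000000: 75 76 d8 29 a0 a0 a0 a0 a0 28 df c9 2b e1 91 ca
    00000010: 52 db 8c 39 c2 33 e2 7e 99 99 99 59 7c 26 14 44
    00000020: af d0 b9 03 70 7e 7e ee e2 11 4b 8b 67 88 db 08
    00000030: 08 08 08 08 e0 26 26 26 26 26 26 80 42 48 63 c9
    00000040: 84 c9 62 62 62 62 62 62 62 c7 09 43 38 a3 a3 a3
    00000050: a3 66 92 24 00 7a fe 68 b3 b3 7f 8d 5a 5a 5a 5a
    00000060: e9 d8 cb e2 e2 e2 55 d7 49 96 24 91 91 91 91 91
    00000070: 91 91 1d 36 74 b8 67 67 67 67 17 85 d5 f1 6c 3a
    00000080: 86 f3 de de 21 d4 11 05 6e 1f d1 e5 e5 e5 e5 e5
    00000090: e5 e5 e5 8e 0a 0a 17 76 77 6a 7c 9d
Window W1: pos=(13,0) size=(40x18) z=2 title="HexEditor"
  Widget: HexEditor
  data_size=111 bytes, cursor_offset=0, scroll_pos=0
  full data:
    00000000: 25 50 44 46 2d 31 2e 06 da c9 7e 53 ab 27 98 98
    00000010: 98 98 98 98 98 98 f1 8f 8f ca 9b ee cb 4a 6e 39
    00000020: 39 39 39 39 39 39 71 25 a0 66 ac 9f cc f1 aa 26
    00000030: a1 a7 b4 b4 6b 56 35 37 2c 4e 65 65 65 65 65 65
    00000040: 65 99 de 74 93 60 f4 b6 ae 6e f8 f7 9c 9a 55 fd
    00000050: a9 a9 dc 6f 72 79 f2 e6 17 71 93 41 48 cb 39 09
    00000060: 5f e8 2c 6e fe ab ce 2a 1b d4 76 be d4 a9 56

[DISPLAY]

────────────────────┨                     
 46 2d 31 2e 06  da ┃                     
 98 98 98 f1 8f  8f ┃                     
 39 39 39 71 25  a0 ┃                     
 b4 6b 56 35 37  2c ┃                     
 74 93 60 f4 b6  ae ┃                     
 6f 72 79 f2 e6  17 ┃                     
 6e fe ab ce 2a  1b ┃━━━━━━━━━━━━━━━━━━━━━
                    ┃ditor                
                    ┃─────────────────────
                    ┃000  75 76 d8 29 a0 a
                    ┃010  52 db 8c 39 c2 3
                    ┃020  af d0 b9 03 70 7
                    ┃030  08 08 08 08 e0 2
                    ┃040  84 c9 62 62 62 6
━━━━━━━━━━━━━━━━━━━━┛050  a3 66 92 24 00 7
               ┃00000060  e9 d8 cb e2 e2 e
               ┗━━━━━━━━━━━━━━━━━━━━━━━━━━
                                          
                                          


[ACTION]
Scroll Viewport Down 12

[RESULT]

 39 39 39 71 25  a0 ┃                     
 b4 6b 56 35 37  2c ┃                     
 74 93 60 f4 b6  ae ┃                     
 6f 72 79 f2 e6  17 ┃                     
 6e fe ab ce 2a  1b ┃━━━━━━━━━━━━━━━━━━━━━
                    ┃ditor                
                    ┃─────────────────────
                    ┃000  75 76 d8 29 a0 a
                    ┃010  52 db 8c 39 c2 3
                    ┃020  af d0 b9 03 70 7
                    ┃030  08 08 08 08 e0 2
                    ┃040  84 c9 62 62 62 6
━━━━━━━━━━━━━━━━━━━━┛050  a3 66 92 24 00 7
               ┃00000060  e9 d8 cb e2 e2 e
               ┗━━━━━━━━━━━━━━━━━━━━━━━━━━
                                          
                                          
                                          
                                          
                                          


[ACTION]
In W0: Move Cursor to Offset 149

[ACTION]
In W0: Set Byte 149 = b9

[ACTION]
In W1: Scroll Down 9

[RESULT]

                    ┃                     
                    ┃                     
                    ┃                     
                    ┃                     
                    ┃━━━━━━━━━━━━━━━━━━━━━
                    ┃ditor                
                    ┃─────────────────────
                    ┃000  75 76 d8 29 a0 a
                    ┃010  52 db 8c 39 c2 3
                    ┃020  af d0 b9 03 70 7
                    ┃030  08 08 08 08 e0 2
                    ┃040  84 c9 62 62 62 6
━━━━━━━━━━━━━━━━━━━━┛050  a3 66 92 24 00 7
               ┃00000060  e9 d8 cb e2 e2 e
               ┗━━━━━━━━━━━━━━━━━━━━━━━━━━
                                          
                                          
                                          
                                          
                                          


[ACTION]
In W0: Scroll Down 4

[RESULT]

                    ┃                     
                    ┃                     
                    ┃                     
                    ┃                     
                    ┃━━━━━━━━━━━━━━━━━━━━━
                    ┃ditor                
                    ┃─────────────────────
                    ┃040  84 c9 62 62 62 6
                    ┃050  a3 66 92 24 00 7
                    ┃060  e9 d8 cb e2 e2 e
                    ┃070  91 91 1d 36 74 b
                    ┃080  86 f3 de de 21 d
━━━━━━━━━━━━━━━━━━━━┛090  e5 e5 e5 8e 0a B
               ┃                          
               ┗━━━━━━━━━━━━━━━━━━━━━━━━━━
                                          
                                          
                                          
                                          
                                          


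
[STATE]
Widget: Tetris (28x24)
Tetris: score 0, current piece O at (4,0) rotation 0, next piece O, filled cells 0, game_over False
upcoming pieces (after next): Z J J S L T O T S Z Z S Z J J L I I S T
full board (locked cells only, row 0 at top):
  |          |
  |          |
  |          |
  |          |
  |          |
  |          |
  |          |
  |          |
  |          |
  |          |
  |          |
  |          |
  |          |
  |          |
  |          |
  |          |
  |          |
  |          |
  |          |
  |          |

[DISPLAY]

    ▓▓    │Next:            
    ▓▓    │▓▓               
          │▓▓               
          │                 
          │                 
          │                 
          │Score:           
          │0                
          │                 
          │                 
          │                 
          │                 
          │                 
          │                 
          │                 
          │                 
          │                 
          │                 
          │                 
          │                 
          │                 
          │                 
          │                 
          │                 


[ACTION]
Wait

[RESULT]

          │Next:            
    ▓▓    │▓▓               
    ▓▓    │▓▓               
          │                 
          │                 
          │                 
          │Score:           
          │0                
          │                 
          │                 
          │                 
          │                 
          │                 
          │                 
          │                 
          │                 
          │                 
          │                 
          │                 
          │                 
          │                 
          │                 
          │                 
          │                 


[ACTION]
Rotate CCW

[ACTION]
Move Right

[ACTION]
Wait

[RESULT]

          │Next:            
          │▓▓               
     ▓▓   │▓▓               
     ▓▓   │                 
          │                 
          │                 
          │Score:           
          │0                
          │                 
          │                 
          │                 
          │                 
          │                 
          │                 
          │                 
          │                 
          │                 
          │                 
          │                 
          │                 
          │                 
          │                 
          │                 
          │                 


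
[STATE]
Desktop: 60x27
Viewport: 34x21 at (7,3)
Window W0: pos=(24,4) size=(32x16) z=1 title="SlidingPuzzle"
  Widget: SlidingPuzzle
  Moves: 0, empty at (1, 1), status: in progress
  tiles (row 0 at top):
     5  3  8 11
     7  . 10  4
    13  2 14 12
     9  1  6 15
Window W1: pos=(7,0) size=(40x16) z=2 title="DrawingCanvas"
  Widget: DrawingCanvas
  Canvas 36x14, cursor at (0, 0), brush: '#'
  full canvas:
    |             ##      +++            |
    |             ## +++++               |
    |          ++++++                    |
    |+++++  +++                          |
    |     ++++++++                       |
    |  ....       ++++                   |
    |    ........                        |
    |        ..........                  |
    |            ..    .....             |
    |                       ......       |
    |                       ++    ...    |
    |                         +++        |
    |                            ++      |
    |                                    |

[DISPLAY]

┃+            ##      +++         
┃             ## +++++            
┃          ++++++                 
┃+++++  +++                       
┃     ++++++++                    
┃  ....       ++++                
┃    ........                     
┃        ..........               
┃            ..    .....          
┃                       ......    
┃                       ++    ... 
┃                         +++     
┗━━━━━━━━━━━━━━━━━━━━━━━━━━━━━━━━━
                 ┃Moves: 0        
                 ┃                
                 ┃                
                 ┗━━━━━━━━━━━━━━━━
                                  
                                  
                                  
                                  


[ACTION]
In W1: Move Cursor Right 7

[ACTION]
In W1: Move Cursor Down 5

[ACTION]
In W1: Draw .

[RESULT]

┃             ##      +++         
┃             ## +++++            
┃          ++++++                 
┃+++++  +++                       
┃     ++++++++                    
┃  .... .     ++++                
┃    ........                     
┃        ..........               
┃            ..    .....          
┃                       ......    
┃                       ++    ... 
┃                         +++     
┗━━━━━━━━━━━━━━━━━━━━━━━━━━━━━━━━━
                 ┃Moves: 0        
                 ┃                
                 ┃                
                 ┗━━━━━━━━━━━━━━━━
                                  
                                  
                                  
                                  


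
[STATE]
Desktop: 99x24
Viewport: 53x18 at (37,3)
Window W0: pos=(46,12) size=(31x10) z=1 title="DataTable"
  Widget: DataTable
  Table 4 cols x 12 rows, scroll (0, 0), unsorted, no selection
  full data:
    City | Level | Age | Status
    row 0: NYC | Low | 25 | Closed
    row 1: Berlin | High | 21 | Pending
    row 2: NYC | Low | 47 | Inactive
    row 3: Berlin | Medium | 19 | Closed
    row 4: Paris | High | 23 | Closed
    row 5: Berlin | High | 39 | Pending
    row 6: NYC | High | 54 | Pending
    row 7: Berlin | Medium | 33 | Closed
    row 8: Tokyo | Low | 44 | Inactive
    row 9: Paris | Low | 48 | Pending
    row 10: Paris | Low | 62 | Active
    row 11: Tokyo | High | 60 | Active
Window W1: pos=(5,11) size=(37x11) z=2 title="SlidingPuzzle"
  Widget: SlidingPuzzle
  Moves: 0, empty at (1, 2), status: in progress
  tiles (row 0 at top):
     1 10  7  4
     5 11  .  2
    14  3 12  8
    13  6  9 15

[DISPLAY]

                                                     
                                                     
                                                     
                                                     
                                                     
                                                     
                                                     
                                                     
━━━━┓                                                
    ┃    ┏━━━━━━━━━━━━━━━━━━━━━━━━━━━━━┓             
────┨    ┃ DataTable                   ┃             
    ┃    ┠─────────────────────────────┨             
    ┃    ┃City  │Level │Age│Status     ┃             
    ┃    ┃──────┼──────┼───┼────────   ┃             
    ┃    ┃NYC   │Low   │25 │Closed     ┃             
    ┃    ┃Berlin│High  │21 │Pending    ┃             
    ┃    ┃NYC   │Low   │47 │Inactive   ┃             
    ┃    ┃Berlin│Medium│19 │Closed     ┃             


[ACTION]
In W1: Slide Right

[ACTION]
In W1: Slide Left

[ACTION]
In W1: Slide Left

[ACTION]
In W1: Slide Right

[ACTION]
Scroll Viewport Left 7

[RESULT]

                                                     
                                                     
                                                     
                                                     
                                                     
                                                     
                                                     
                                                     
━━━━━━━━━━━┓                                         
           ┃    ┏━━━━━━━━━━━━━━━━━━━━━━━━━━━━━┓      
───────────┨    ┃ DataTable                   ┃      
           ┃    ┠─────────────────────────────┨      
           ┃    ┃City  │Level │Age│Status     ┃      
           ┃    ┃──────┼──────┼───┼────────   ┃      
           ┃    ┃NYC   │Low   │25 │Closed     ┃      
           ┃    ┃Berlin│High  │21 │Pending    ┃      
           ┃    ┃NYC   │Low   │47 │Inactive   ┃      
           ┃    ┃Berlin│Medium│19 │Closed     ┃      


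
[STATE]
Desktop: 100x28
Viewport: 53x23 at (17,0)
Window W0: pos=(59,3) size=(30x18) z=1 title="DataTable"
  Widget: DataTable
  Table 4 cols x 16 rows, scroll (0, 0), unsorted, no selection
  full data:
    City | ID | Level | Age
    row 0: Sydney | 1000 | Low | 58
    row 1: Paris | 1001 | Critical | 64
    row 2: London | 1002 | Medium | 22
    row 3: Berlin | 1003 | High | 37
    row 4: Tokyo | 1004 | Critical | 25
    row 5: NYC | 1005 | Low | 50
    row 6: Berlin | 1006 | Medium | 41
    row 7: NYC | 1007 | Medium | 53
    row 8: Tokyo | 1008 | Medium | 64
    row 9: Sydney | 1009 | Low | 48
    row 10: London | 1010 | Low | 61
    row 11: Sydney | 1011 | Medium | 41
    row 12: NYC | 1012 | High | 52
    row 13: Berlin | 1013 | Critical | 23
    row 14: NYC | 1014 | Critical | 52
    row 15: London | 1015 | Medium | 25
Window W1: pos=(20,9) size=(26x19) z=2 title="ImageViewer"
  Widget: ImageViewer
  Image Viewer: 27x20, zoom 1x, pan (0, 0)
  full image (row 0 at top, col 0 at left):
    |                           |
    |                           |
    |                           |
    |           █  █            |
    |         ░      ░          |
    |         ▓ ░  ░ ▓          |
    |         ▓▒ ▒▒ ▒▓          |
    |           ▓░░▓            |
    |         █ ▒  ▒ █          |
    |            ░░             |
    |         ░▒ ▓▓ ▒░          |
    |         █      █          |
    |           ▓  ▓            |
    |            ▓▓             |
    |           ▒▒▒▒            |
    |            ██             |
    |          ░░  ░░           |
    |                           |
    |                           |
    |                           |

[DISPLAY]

                                                     
                                                     
                                                     
                                          ┏━━━━━━━━━━
                                          ┃ DataTable
                                          ┠──────────
                                          ┃City  │ID 
                                          ┃──────┼───
                                          ┃Sydney│100
   ┏━━━━━━━━━━━━━━━━━━━━━━━━┓             ┃Paris │100
   ┃ ImageViewer            ┃             ┃London│100
   ┠────────────────────────┨             ┃Berlin│100
   ┃                        ┃             ┃Tokyo │100
   ┃                        ┃             ┃NYC   │100
   ┃                        ┃             ┃Berlin│100
   ┃           █  █         ┃             ┃NYC   │100
   ┃         ░      ░       ┃             ┃Tokyo │100
   ┃         ▓ ░  ░ ▓       ┃             ┃Sydney│100
   ┃         ▓▒ ▒▒ ▒▓       ┃             ┃London│101
   ┃           ▓░░▓         ┃             ┃Sydney│101
   ┃         █ ▒  ▒ █       ┃             ┗━━━━━━━━━━
   ┃            ░░          ┃                        
   ┃         ░▒ ▓▓ ▒░       ┃                        


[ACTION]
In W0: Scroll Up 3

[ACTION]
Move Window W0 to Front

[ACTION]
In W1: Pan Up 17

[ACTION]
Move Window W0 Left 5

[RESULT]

                                                     
                                                     
                                                     
                                     ┏━━━━━━━━━━━━━━━
                                     ┃ DataTable     
                                     ┠───────────────
                                     ┃City  │ID  │Lev
                                     ┃──────┼────┼───
                                     ┃Sydney│1000│Low
   ┏━━━━━━━━━━━━━━━━━━━━━━━━┓        ┃Paris │1001│Cri
   ┃ ImageViewer            ┃        ┃London│1002│Med
   ┠────────────────────────┨        ┃Berlin│1003│Hig
   ┃                        ┃        ┃Tokyo │1004│Cri
   ┃                        ┃        ┃NYC   │1005│Low
   ┃                        ┃        ┃Berlin│1006│Med
   ┃           █  █         ┃        ┃NYC   │1007│Med
   ┃         ░      ░       ┃        ┃Tokyo │1008│Med
   ┃         ▓ ░  ░ ▓       ┃        ┃Sydney│1009│Low
   ┃         ▓▒ ▒▒ ▒▓       ┃        ┃London│1010│Low
   ┃           ▓░░▓         ┃        ┃Sydney│1011│Med
   ┃         █ ▒  ▒ █       ┃        ┗━━━━━━━━━━━━━━━
   ┃            ░░          ┃                        
   ┃         ░▒ ▓▓ ▒░       ┃                        


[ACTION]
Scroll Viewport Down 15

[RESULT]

                                     ┠───────────────
                                     ┃City  │ID  │Lev
                                     ┃──────┼────┼───
                                     ┃Sydney│1000│Low
   ┏━━━━━━━━━━━━━━━━━━━━━━━━┓        ┃Paris │1001│Cri
   ┃ ImageViewer            ┃        ┃London│1002│Med
   ┠────────────────────────┨        ┃Berlin│1003│Hig
   ┃                        ┃        ┃Tokyo │1004│Cri
   ┃                        ┃        ┃NYC   │1005│Low
   ┃                        ┃        ┃Berlin│1006│Med
   ┃           █  █         ┃        ┃NYC   │1007│Med
   ┃         ░      ░       ┃        ┃Tokyo │1008│Med
   ┃         ▓ ░  ░ ▓       ┃        ┃Sydney│1009│Low
   ┃         ▓▒ ▒▒ ▒▓       ┃        ┃London│1010│Low
   ┃           ▓░░▓         ┃        ┃Sydney│1011│Med
   ┃         █ ▒  ▒ █       ┃        ┗━━━━━━━━━━━━━━━
   ┃            ░░          ┃                        
   ┃         ░▒ ▓▓ ▒░       ┃                        
   ┃         █      █       ┃                        
   ┃           ▓  ▓         ┃                        
   ┃            ▓▓          ┃                        
   ┃           ▒▒▒▒         ┃                        
   ┗━━━━━━━━━━━━━━━━━━━━━━━━┛                        
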